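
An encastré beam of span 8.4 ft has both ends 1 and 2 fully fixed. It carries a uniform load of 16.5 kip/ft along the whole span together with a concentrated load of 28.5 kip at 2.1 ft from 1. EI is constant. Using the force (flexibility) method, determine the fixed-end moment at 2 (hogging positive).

Take the two fixed-end moments M_1, M_2 as redundants; the released structure is the simple span 12.
End rotations of the released simple span under the applied load (×1/EI):
  at 1: UDL 16.5: wL³/(24EI) = 407.5/EI
  at 2: UDL 16.5: wL³/(24EI) = 407.5/EI
  at 1: point load 28.5 at a = 2.1: Pab(L + b)/(6LEI) = 110/EI
  at 2: point load 28.5 at a = 2.1: Pab(L + a)/(6LEI) = 78.55/EI
  θ_10 = 517.5/EI,  θ_20 = 486/EI
Flexibility coefficients: a unit moment at one end gives L/(3EI) there and L/(6EI) at the far end, so f₁₁ = f₂₂ = 2.8/EI and f₁₂ = f₂₁ = 1.4/EI.
Compatibility — zero rotation at each built-in end:
  2.8 M_1 + 1.4 M_2 = 517.5
  1.4 M_1 + 2.8 M_2 = 486
Solving the pair gives M_1 = 130.7 kip·ft and M_2 = 108.2 kip·ft (hogging).

M_2 = 108.2 kip·ft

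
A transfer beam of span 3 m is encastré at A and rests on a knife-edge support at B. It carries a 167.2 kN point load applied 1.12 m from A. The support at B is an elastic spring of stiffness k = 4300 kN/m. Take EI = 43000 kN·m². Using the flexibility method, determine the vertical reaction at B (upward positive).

Release the roller at B. Primary structure: cantilever fixed at A.
Free-end deflection of the primary structure under the applied loading (downward +):
  point load 167.2 at a = 1.12: Pa²(3L − a)/(6EI) = 275.5/EI
Tip deflection under a unit load at B: L³/(3EI) = 9/EI.
With EI = 43000 kN·m²: δ_0 = 0.006406 m and δ_{BB} = 0.000209 m/kN.
Compatibility — the spring shortens by R_B/k under the reaction it provides: δ_0 − R_B·δ_{BB} = R_B/k. With 1/k = 0.000233 m/kN, R_B = δ_0 / (δ_{BB} + 1/k) = 0.006406 / (0.000209 + 0.000233) = 14.5 kN.

R_B = 14.5 kN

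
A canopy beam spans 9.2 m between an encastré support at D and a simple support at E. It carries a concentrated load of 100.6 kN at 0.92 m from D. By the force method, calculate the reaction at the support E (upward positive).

R_E = 1.459 kN

Choose R_E as the redundant. The primary structure is the cantilever fixed at D.
Primary-structure tip deflection at E by superposition:
  point load 100.6 at a = 0.92: Pa²(3L − a)/(6EI) = 378.6/EI
Flexibility coefficient — unit upward force at E: δ_{EE} = L³/(3EI) = 259.6/EI.
Compatibility at E: δ_0 − R_E·δ_{EE} = 0, so R_E = 378.6/259.6 = 1.459 kN.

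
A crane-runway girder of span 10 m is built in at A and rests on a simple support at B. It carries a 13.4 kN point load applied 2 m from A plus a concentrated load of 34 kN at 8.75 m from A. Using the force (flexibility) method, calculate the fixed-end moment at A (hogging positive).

Choose R_B as the redundant. The primary structure is the cantilever fixed at A.
Primary-structure tip deflection at B by superposition:
  point load 13.4 at a = 2: Pa²(3L − a)/(6EI) = 250.1/EI
  point load 34 at a = 8.75: Pa²(3L − a)/(6EI) = 9219/EI
  δ_0 = 9470/EI
Flexibility coefficient — unit upward force at B: δ_{BB} = L³/(3EI) = 333.3/EI.
Compatibility at B: δ_0 − R_B·δ_{BB} = 0, so R_B = 9470/333.3 = 28.41 kN.
Moment equilibrium about A: M_A = Σ(load moments about A) − R_B·L = 324.3 − 28.41×10 = 40.21 kN·m.

M_A = 40.21 kN·m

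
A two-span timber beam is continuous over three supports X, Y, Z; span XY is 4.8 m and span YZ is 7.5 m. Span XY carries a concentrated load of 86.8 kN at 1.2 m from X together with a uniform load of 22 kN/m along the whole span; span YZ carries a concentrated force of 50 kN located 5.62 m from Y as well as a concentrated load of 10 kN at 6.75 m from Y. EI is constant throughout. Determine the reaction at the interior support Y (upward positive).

R_Y = 112.9 kN

Insert a hinge at Y; M_Y is the redundant, and each span becomes simply supported.
Rotations at Y on the released spans (each span's end-slope, ×1/EI):
  span XY: point load 86.8 at a = 1.2: Pab(L + a)/(6LEI) = 78.12/EI
  span XY: UDL 22: wL³/(24EI) = 101.4/EI
  span YZ: point load 50 at a = 5.62: Pab(L + b)/(6LEI) = 110.1/EI
  span YZ: point load 10 at a = 6.75: Pab(L + b)/(6LEI) = 9.281/EI
  relative rotation θ_0 = (179.5 + 119.4)/EI = 298.9/EI
A unit hogging moment at Y produces rotation L₁/(3EI) + L₂/(3EI) = 4.1/EI.
Compatibility: M_Y·(L₁+L₂)/(3EI) = θ_0, giving M_Y = 72.9 kN·m (hogging).
Span XY, ΣM about X with M_Y applied at Y: R_Y^{XY}·4.8 = 357.6 + 72.9, so R_Y^{XY} = 89.69 kN and R_X = 192.4 − 89.69 = 102.7 kN.
Span YZ, ΣM about Z: R_Y^{YZ}·7.5 = 101.5 + 72.9, so R_Y^{YZ} = 23.25 kN and R_Z = 60 − 23.25 = 36.75 kN.
R_Y = 89.69 + 23.25 = 112.9 kN.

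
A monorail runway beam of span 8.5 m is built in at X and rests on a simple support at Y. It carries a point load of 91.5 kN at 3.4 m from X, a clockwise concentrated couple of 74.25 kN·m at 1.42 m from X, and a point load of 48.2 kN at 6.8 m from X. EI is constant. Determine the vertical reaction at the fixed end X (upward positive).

R_X = 82.72 kN

Take the reaction at Y as the redundant and release it; the primary structure is a cantilever fixed at X.
Downward deflection at the released point Y due to the loads:
  point load 91.5 at a = 3.4: Pa²(3L − a)/(6EI) = 3896/EI
  clockwise couple 74.25 at a = 1.42: M₀a(2L − a)/(2EI) = 821.3/EI
  point load 48.2 at a = 6.8: Pa²(3L − a)/(6EI) = 6946/EI
  δ_0 = 11664/EI
Flexibility coefficient — unit upward force at Y: δ_{YY} = L³/(3EI) = 204.7/EI.
The prop prevents deflection at Y: R_Y = δ_0/δ_{YY} = 11664/204.7 = 56.98 kN.
Vertical equilibrium: R_X = ΣP − R_Y = 139.7 − 56.98 = 82.72 kN.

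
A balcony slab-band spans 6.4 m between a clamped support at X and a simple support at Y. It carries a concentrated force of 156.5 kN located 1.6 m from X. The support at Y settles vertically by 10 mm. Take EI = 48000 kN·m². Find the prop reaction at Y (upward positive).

R_Y = 7.956 kN

Remove the prop at Y; the released (primary) structure is a cantilever built in at X.
Deflection at Y on the released cantilever, summing each load's contribution:
  point load 156.5 at a = 1.6: Pa²(3L − a)/(6EI) = 1175/EI
Tip deflection under a unit load at Y: L³/(3EI) = 87.38/EI.
With EI = 48000 kN·m²: δ_0 = 0.024484 m and δ_{YY} = 0.00182 m/kN.
Compatibility — the beam at Y must follow the support down by 0.01 m: δ_0 − R_Y·δ_{YY} = 0.01, so R_Y = (0.024484 − 0.01)/0.00182 = 7.956 kN.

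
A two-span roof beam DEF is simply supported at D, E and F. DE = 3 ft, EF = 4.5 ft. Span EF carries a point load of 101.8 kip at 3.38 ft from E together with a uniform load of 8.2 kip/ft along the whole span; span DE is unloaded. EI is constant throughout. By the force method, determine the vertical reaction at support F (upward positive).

Insert a hinge at E; M_E is the redundant, and each span becomes simply supported.
Discontinuity in slope at E on the released structure — sum the simple-span end rotations:
  span EF: point load 101.8 at a = 3.38: Pab(L + b)/(6LEI) = 80.21/EI
  span EF: UDL 8.2: wL³/(24EI) = 31.13/EI
  relative rotation θ_0 = (0 + 111.3)/EI = 111.3/EI
A unit hogging moment at E produces rotation L₁/(3EI) + L₂/(3EI) = 2.5/EI.
Slope continuity at E: θ_0 = M_E·2.5/EI, so M_E = 111.3/2.5 = 44.54 kip·ft (hogging).
Span EF, ΣM about F: R_E^{EF}·4.5 = 197 + 44.54, so R_E^{EF} = 53.68 kip and R_F = 138.7 − 53.68 = 85.02 kip.

R_F = 85.02 kip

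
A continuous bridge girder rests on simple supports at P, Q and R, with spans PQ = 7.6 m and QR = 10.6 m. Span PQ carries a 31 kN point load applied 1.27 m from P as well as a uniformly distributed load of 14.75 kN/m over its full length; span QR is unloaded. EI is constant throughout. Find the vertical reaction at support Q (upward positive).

Insert a hinge at Q; M_Q is the redundant, and each span becomes simply supported.
Rotations at Q on the released spans (each span's end-slope, ×1/EI):
  span PQ: point load 31 at a = 1.27: Pab(L + a)/(6LEI) = 48.48/EI
  span PQ: UDL 14.75: wL³/(24EI) = 269.8/EI
  relative rotation θ_0 = (318.3 + 0)/EI = 318.3/EI
A unit hogging moment at Q produces rotation L₁/(3EI) + L₂/(3EI) = 6.067/EI.
Slope continuity at Q: θ_0 = M_Q·6.067/EI, so M_Q = 318.3/6.067 = 52.46 kN·m (hogging).
Span PQ, ΣM about P with M_Q applied at Q: R_Q^{PQ}·7.6 = 465.4 + 52.46, so R_Q^{PQ} = 68.13 kN and R_P = 143.1 − 68.13 = 74.97 kN.
Span QR, ΣM about R: R_Q^{QR}·10.6 = 0 + 52.46, so R_Q^{QR} = 4.949 kN and R_R = 0 − 4.949 = -4.949 kN.
R_Q = 68.13 + 4.949 = 73.08 kN.

R_Q = 73.08 kN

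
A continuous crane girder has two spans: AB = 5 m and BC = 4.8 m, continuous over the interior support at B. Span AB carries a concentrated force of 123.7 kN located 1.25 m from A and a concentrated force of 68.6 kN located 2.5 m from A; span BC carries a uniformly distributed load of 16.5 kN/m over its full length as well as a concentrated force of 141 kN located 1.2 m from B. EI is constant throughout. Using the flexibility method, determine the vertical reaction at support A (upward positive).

R_A = 97.58 kN

Insert a hinge at B; M_B is the redundant, and each span becomes simply supported.
End slopes at the hinge B, treating each span as simply supported:
  span AB: point load 123.7 at a = 1.25: Pab(L + a)/(6LEI) = 120.8/EI
  span AB: point load 68.6 at a = 2.5: Pab(L + a)/(6LEI) = 107.2/EI
  span BC: UDL 16.5: wL³/(24EI) = 76.03/EI
  span BC: point load 141 at a = 1.2: Pab(L + b)/(6LEI) = 177.7/EI
  relative rotation θ_0 = (228 + 253.7)/EI = 481.7/EI
A unit hogging moment at B produces rotation L₁/(3EI) + L₂/(3EI) = 3.267/EI.
Slope continuity at B: θ_0 = M_B·3.267/EI, so M_B = 481.7/3.267 = 147.5 kN·m (hogging).
Span AB, ΣM about A with M_B applied at B: R_B^{AB}·5 = 326.1 + 147.5, so R_B^{AB} = 94.72 kN and R_A = 192.3 − 94.72 = 97.58 kN.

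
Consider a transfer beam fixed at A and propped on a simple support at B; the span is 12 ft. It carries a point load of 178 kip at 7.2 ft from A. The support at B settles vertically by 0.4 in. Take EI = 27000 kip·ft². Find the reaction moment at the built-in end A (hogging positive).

Remove the prop at B; the released (primary) structure is a cantilever built in at A.
Deflection at B on the released cantilever, summing each load's contribution:
  point load 178 at a = 7.2: Pa²(3L − a)/(6EI) = 44292/EI
Flexibility coefficient — unit upward force at B: δ_{BB} = L³/(3EI) = 576/EI.
With EI = 27000 kip·ft²: δ_0 = 1.6404 ft and δ_{BB} = 0.021333 ft/kip.
Compatibility — the beam at B must follow the support down by 0.03333 ft: δ_0 − R_B·δ_{BB} = 0.03333, so R_B = (1.6404 − 0.03333)/0.021333 = 75.33 kip.
Moment equilibrium about A: M_A = Σ(load moments about A) − R_B·L = 1282 − 75.33×12 = 377.6 kip·ft.

M_A = 377.6 kip·ft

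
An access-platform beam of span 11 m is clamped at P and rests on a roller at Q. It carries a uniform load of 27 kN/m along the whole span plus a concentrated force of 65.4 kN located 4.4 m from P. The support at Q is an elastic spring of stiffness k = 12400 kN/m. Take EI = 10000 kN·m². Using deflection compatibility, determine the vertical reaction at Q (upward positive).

R_Q = 124.8 kN

Remove the prop at Q; the released (primary) structure is a cantilever built in at P.
Primary-structure tip deflection at Q by superposition:
  UDL 27: wL⁴/(8EI) = 49413/EI
  point load 65.4 at a = 4.4: Pa²(3L − a)/(6EI) = 6035/EI
  δ_0 = 55449/EI
Tip deflection under a unit load at Q: L³/(3EI) = 443.7/EI.
With EI = 10000 kN·m²: δ_0 = 5.5449 m and δ_{QQ} = 0.044367 m/kN.
Compatibility — the spring shortens by R_Q/k under the reaction it provides: δ_0 − R_Q·δ_{QQ} = R_Q/k. With 1/k = 0.000081 m/kN, R_Q = δ_0 / (δ_{QQ} + 1/k) = 5.5449 / (0.044367 + 0.000081) = 124.8 kN.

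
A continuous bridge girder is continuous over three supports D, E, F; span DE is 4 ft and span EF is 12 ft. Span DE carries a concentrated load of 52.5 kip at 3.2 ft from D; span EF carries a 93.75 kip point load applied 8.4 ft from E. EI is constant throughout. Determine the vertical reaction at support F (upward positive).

Insert a hinge at E; M_E is the redundant, and each span becomes simply supported.
Discontinuity in slope at E on the released structure — sum the simple-span end rotations:
  span DE: point load 52.5 at a = 3.2: Pab(L + a)/(6LEI) = 40.32/EI
  span EF: point load 93.75 at a = 8.4: Pab(L + b)/(6LEI) = 614.2/EI
  relative rotation θ_0 = (40.32 + 614.2)/EI = 654.6/EI
A unit hogging moment at E produces rotation L₁/(3EI) + L₂/(3EI) = 5.333/EI.
Slope continuity at E: θ_0 = M_E·5.333/EI, so M_E = 654.6/5.333 = 122.7 kip·ft (hogging).
Span EF, ΣM about F: R_E^{EF}·12 = 337.5 + 122.7, so R_E^{EF} = 38.35 kip and R_F = 93.75 − 38.35 = 55.4 kip.

R_F = 55.4 kip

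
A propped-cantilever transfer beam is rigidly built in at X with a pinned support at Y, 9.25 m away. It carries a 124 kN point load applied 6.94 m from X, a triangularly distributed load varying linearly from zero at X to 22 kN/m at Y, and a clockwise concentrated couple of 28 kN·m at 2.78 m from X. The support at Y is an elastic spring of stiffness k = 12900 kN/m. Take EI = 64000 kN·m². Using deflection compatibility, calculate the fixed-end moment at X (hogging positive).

M_X = 274 kN·m

Choose R_Y as the redundant. The primary structure is the cantilever fixed at X.
Primary-structure tip deflection at Y by superposition:
  point load 124 at a = 6.94: Pa²(3L − a)/(6EI) = 20714/EI
  triangular load, peak 22 at the free end: 11w₀L⁴/(120EI) = 14764/EI
  clockwise couple 28 at a = 2.78: M₀a(2L − a)/(2EI) = 611.8/EI
  δ_0 = 36090/EI
Flexibility coefficient — unit upward force at Y: δ_{YY} = L³/(3EI) = 263.8/EI.
With EI = 64000 kN·m²: δ_0 = 0.5639 m and δ_{YY} = 0.004122 m/kN.
Compatibility — the spring shortens by R_Y/k under the reaction it provides: δ_0 − R_Y·δ_{YY} = R_Y/k. With 1/k = 0.000078 m/kN, R_Y = δ_0 / (δ_{YY} + 1/k) = 0.5639 / (0.004122 + 0.000078) = 134.3 kN.
Moment equilibrium about X: M_X = Σ(load moments about X) − R_Y·L = 1516 − 134.3×9.25 = 274 kN·m.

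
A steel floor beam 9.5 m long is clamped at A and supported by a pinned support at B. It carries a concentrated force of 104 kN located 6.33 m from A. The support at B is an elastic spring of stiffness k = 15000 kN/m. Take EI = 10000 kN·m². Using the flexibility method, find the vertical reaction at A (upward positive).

Release the roller at B. Primary structure: cantilever fixed at A.
Free-end deflection of the primary structure under the applied loading (downward +):
  point load 104 at a = 6.33: Pa²(3L − a)/(6EI) = 15398/EI
Tip deflection under a unit load at B: L³/(3EI) = 285.8/EI.
With EI = 10000 kN·m²: δ_0 = 1.5398 m and δ_{BB} = 0.028579 m/kN.
Compatibility — the spring shortens by R_B/k under the reaction it provides: δ_0 − R_B·δ_{BB} = R_B/k. With 1/k = 0.000067 m/kN, R_B = δ_0 / (δ_{BB} + 1/k) = 1.5398 / (0.028579 + 0.000067) = 53.75 kN.
Vertical equilibrium: R_A = ΣP − R_B = 104 − 53.75 = 50.25 kN.

R_A = 50.25 kN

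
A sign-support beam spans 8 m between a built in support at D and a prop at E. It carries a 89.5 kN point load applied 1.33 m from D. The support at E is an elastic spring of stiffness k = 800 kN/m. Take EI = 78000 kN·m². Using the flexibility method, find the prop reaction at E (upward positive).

Take the reaction at E as the redundant and release it; the primary structure is a cantilever fixed at D.
Primary-structure tip deflection at E by superposition:
  point load 89.5 at a = 1.33: Pa²(3L − a)/(6EI) = 598.2/EI
Tip deflection under a unit load at E: L³/(3EI) = 170.7/EI.
With EI = 78000 kN·m²: δ_0 = 0.007669 m and δ_{EE} = 0.002188 m/kN.
Compatibility — the spring shortens by R_E/k under the reaction it provides: δ_0 − R_E·δ_{EE} = R_E/k. With 1/k = 0.00125 m/kN, R_E = δ_0 / (δ_{EE} + 1/k) = 0.007669 / (0.002188 + 0.00125) = 2.231 kN.

R_E = 2.231 kN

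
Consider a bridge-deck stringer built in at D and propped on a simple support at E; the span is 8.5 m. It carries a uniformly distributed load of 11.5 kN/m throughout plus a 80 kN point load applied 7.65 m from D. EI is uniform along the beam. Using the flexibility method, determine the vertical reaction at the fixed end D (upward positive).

R_D = 73.05 kN

Choose R_E as the redundant. The primary structure is the cantilever fixed at D.
Downward deflection at the released point E due to the loads:
  UDL 11.5: wL⁴/(8EI) = 7504/EI
  point load 80 at a = 7.65: Pa²(3L − a)/(6EI) = 13928/EI
  δ_0 = 21432/EI
Flexibility coefficient — unit upward force at E: δ_{EE} = L³/(3EI) = 204.7/EI.
Compatibility at E: δ_0 − R_E·δ_{EE} = 0, so R_E = 21432/204.7 = 104.7 kN.
Vertical equilibrium: R_D = ΣP − R_E = 177.8 − 104.7 = 73.05 kN.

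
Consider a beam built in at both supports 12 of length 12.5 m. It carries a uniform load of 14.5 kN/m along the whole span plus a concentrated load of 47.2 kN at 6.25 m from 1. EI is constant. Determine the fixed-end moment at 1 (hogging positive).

Release both end moments; the primary structure is a simply-supported span 12 with redundants M_1 and M_2.
On the primary (simply-supported) span, the end slopes from the loading are:
  at 1: UDL 14.5: wL³/(24EI) = 1180/EI
  at 2: UDL 14.5: wL³/(24EI) = 1180/EI
  at 1: point load 47.2 at a = 6.25: Pab(L + b)/(6LEI) = 460.9/EI
  at 2: point load 47.2 at a = 6.25: Pab(L + a)/(6LEI) = 460.9/EI
  θ_10 = 1641/EI,  θ_20 = 1641/EI
Flexibility coefficients: a unit moment at one end gives L/(3EI) there and L/(6EI) at the far end, so f₁₁ = f₂₂ = 4.167/EI and f₁₂ = f₂₁ = 2.083/EI.
Compatibility — zero rotation at each built-in end:
  4.167 M_1 + 2.083 M_2 = 1641
  2.083 M_1 + 4.167 M_2 = 1641
Solving the pair gives M_1 = 262.6 kN·m and M_2 = 262.6 kN·m (hogging).

M_1 = 262.6 kN·m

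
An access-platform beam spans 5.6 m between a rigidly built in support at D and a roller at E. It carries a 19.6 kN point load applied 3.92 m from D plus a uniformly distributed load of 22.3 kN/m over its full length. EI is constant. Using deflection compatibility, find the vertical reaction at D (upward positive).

Take the reaction at E as the redundant and release it; the primary structure is a cantilever fixed at D.
Downward deflection at the released point E due to the loads:
  point load 19.6 at a = 3.92: Pa²(3L − a)/(6EI) = 646.5/EI
  UDL 22.3: wL⁴/(8EI) = 2741/EI
  δ_0 = 3388/EI
Flexibility coefficient — unit upward force at E: δ_{EE} = L³/(3EI) = 58.54/EI.
The prop prevents deflection at E: R_E = δ_0/δ_{EE} = 3388/58.54 = 57.87 kN.
Vertical equilibrium: R_D = ΣP − R_E = 144.5 − 57.87 = 86.61 kN.

R_D = 86.61 kN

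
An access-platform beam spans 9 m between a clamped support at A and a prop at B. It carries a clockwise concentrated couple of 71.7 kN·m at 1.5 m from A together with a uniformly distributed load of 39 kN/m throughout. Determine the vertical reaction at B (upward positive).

Remove the prop at B; the released (primary) structure is a cantilever built in at A.
Free-end deflection of the primary structure under the applied loading (downward +):
  clockwise couple 71.7 at a = 1.5: M₀a(2L − a)/(2EI) = 887.3/EI
  UDL 39: wL⁴/(8EI) = 31985/EI
  δ_0 = 32872/EI
Tip deflection under a unit load at B: L³/(3EI) = 243/EI.
The prop prevents deflection at B: R_B = δ_0/δ_{BB} = 32872/243 = 135.3 kN.

R_B = 135.3 kN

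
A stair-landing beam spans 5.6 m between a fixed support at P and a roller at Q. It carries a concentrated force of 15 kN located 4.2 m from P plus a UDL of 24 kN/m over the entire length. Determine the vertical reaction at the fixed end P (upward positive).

R_P = 89.51 kN

Take the reaction at Q as the redundant and release it; the primary structure is a cantilever fixed at P.
Free-end deflection of the primary structure under the applied loading (downward +):
  point load 15 at a = 4.2: Pa²(3L − a)/(6EI) = 555.7/EI
  UDL 24: wL⁴/(8EI) = 2950/EI
  δ_0 = 3506/EI
Tip deflection under a unit load at Q: L³/(3EI) = 58.54/EI.
Compatibility at Q: δ_0 − R_Q·δ_{QQ} = 0, so R_Q = 3506/58.54 = 59.89 kN.
Vertical equilibrium: R_P = ΣP − R_Q = 149.4 − 59.89 = 89.51 kN.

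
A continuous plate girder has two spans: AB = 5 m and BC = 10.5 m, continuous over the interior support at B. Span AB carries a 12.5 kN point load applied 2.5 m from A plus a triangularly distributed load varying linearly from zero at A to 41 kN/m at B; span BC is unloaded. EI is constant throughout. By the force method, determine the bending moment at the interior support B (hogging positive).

Take M_B as the redundant. Released structure: two simple spans AB and BC with a hinge at B.
Rotations at B on the released spans (each span's end-slope, ×1/EI):
  span AB: point load 12.5 at a = 2.5: Pab(L + a)/(6LEI) = 19.53/EI
  span AB: triangular load, peak 41: w₀L³/(45EI) = 113.9/EI
  relative rotation θ_0 = (133.4 + 0)/EI = 133.4/EI
A unit hogging moment at B produces rotation L₁/(3EI) + L₂/(3EI) = 5.167/EI.
Compatibility: M_B·(L₁+L₂)/(3EI) = θ_0, giving M_B = 25.82 kN·m (hogging).

M_B = 25.82 kN·m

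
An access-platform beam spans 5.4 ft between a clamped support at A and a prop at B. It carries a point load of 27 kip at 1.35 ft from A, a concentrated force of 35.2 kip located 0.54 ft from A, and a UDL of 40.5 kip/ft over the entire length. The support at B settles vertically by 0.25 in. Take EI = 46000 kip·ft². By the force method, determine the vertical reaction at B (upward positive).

R_B = 66.59 kip

Take the reaction at B as the redundant and release it; the primary structure is a cantilever fixed at A.
Deflection at B on the released cantilever, summing each load's contribution:
  point load 27 at a = 1.35: Pa²(3L − a)/(6EI) = 121.8/EI
  point load 35.2 at a = 0.54: Pa²(3L − a)/(6EI) = 26.79/EI
  UDL 40.5: wL⁴/(8EI) = 4305/EI
  δ_0 = 4453/EI
Flexibility coefficient — unit upward force at B: δ_{BB} = L³/(3EI) = 52.49/EI.
With EI = 46000 kip·ft²: δ_0 = 0.09681 ft and δ_{BB} = 0.001141 ft/kip.
Compatibility — the beam at B must follow the support down by 0.02083 ft: δ_0 − R_B·δ_{BB} = 0.02083, so R_B = (0.09681 − 0.02083)/0.001141 = 66.59 kip.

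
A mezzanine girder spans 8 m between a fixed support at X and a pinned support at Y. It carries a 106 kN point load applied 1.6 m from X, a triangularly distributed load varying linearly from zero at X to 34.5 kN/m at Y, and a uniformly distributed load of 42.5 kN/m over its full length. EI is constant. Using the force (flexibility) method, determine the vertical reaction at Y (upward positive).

R_Y = 209.3 kN

Release the roller at Y. Primary structure: cantilever fixed at X.
Primary-structure tip deflection at Y by superposition:
  point load 106 at a = 1.6: Pa²(3L − a)/(6EI) = 1013/EI
  triangular load, peak 34.5 at the free end: 11w₀L⁴/(120EI) = 12954/EI
  UDL 42.5: wL⁴/(8EI) = 21760/EI
  δ_0 = 35727/EI
Tip deflection under a unit load at Y: L³/(3EI) = 170.7/EI.
The prop prevents deflection at Y: R_Y = δ_0/δ_{YY} = 35727/170.7 = 209.3 kN.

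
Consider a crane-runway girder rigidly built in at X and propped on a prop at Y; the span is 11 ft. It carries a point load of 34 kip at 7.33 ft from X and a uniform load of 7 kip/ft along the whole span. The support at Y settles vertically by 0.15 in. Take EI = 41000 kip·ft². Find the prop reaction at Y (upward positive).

Choose R_Y as the redundant. The primary structure is the cantilever fixed at X.
Downward deflection at the released point Y due to the loads:
  point load 34 at a = 7.33: Pa²(3L − a)/(6EI) = 7816/EI
  UDL 7: wL⁴/(8EI) = 12811/EI
  δ_0 = 20626/EI
Flexibility coefficient — unit upward force at Y: δ_{YY} = L³/(3EI) = 443.7/EI.
With EI = 41000 kip·ft²: δ_0 = 0.50308 ft and δ_{YY} = 0.010821 ft/kip.
Compatibility — the beam at Y must follow the support down by 0.0125 ft: δ_0 − R_Y·δ_{YY} = 0.0125, so R_Y = (0.50308 − 0.0125)/0.010821 = 45.34 kip.

R_Y = 45.34 kip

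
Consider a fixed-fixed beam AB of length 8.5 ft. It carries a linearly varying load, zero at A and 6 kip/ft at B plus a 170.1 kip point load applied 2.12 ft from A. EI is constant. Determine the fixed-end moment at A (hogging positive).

Take the two fixed-end moments M_A, M_B as redundants; the released structure is the simple span AB.
End rotations of the released simple span under the applied load (×1/EI):
  at A: triangular load, peak 6: 7w₀L³/(360EI) = 71.65/EI
  at B: triangular load, peak 6: w₀L³/(45EI) = 81.88/EI
  at A: point load 170.1 at a = 2.12: Pab(L + b)/(6LEI) = 671.3/EI
  at B: point load 170.1 at a = 2.12: Pab(L + a)/(6LEI) = 479.1/EI
  θ_A0 = 742.9/EI,  θ_B0 = 561/EI
Flexibility coefficients: a unit moment at one end gives L/(3EI) there and L/(6EI) at the far end, so f₁₁ = f₂₂ = 2.833/EI and f₁₂ = f₂₁ = 1.417/EI.
Compatibility — zero rotation at each built-in end:
  2.833 M_A + 1.417 M_B = 742.9
  1.417 M_A + 2.833 M_B = 561
Solving the pair gives M_A = 217.6 kip·ft and M_B = 89.18 kip·ft (hogging).

M_A = 217.6 kip·ft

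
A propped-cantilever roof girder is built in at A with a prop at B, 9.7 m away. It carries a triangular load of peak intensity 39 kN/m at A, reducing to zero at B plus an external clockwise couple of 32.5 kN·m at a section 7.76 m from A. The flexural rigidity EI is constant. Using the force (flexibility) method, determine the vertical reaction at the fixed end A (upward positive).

R_A = 146.5 kN

Choose R_B as the redundant. The primary structure is the cantilever fixed at A.
Free-end deflection of the primary structure under the applied loading (downward +):
  triangular load, peak 39 at the fixed end: w₀L⁴/(30EI) = 11509/EI
  clockwise couple 32.5 at a = 7.76: M₀a(2L − a)/(2EI) = 1468/EI
  δ_0 = 12977/EI
Flexibility coefficient — unit upward force at B: δ_{BB} = L³/(3EI) = 304.2/EI.
The prop prevents deflection at B: R_B = δ_0/δ_{BB} = 12977/304.2 = 42.65 kN.
Vertical equilibrium: R_A = ΣP − R_B = 189.2 − 42.65 = 146.5 kN.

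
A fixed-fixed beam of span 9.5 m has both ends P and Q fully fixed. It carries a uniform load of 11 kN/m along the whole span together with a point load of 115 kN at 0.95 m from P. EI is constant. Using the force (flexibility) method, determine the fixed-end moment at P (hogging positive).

Take the two fixed-end moments M_P, M_Q as redundants; the released structure is the simple span PQ.
Simple-span end rotations at P and Q under the given loads:
  at P: UDL 11: wL³/(24EI) = 393/EI
  at Q: UDL 11: wL³/(24EI) = 393/EI
  at P: point load 115 at a = 0.95: Pab(L + b)/(6LEI) = 295.8/EI
  at Q: point load 115 at a = 0.95: Pab(L + a)/(6LEI) = 171.2/EI
  θ_P0 = 688.8/EI,  θ_Q0 = 564.2/EI
Flexibility coefficients: a unit moment at one end gives L/(3EI) there and L/(6EI) at the far end, so f₁₁ = f₂₂ = 3.167/EI and f₁₂ = f₂₁ = 1.583/EI.
Compatibility — zero rotation at each built-in end:
  3.167 M_P + 1.583 M_Q = 688.8
  1.583 M_P + 3.167 M_Q = 564.2
Solving the pair gives M_P = 171.2 kN·m and M_Q = 92.56 kN·m (hogging).

M_P = 171.2 kN·m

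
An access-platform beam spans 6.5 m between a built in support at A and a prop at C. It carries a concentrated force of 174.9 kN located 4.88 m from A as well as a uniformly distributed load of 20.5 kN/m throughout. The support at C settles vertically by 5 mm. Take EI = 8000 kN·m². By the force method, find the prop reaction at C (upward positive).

Release the roller at C. Primary structure: cantilever fixed at A.
Primary-structure tip deflection at C by superposition:
  point load 174.9 at a = 4.88: Pa²(3L − a)/(6EI) = 10149/EI
  UDL 20.5: wL⁴/(8EI) = 4574/EI
  δ_0 = 14723/EI
Flexibility coefficient — unit upward force at C: δ_{CC} = L³/(3EI) = 91.54/EI.
With EI = 8000 kN·m²: δ_0 = 1.8404 m and δ_{CC} = 0.011443 m/kN.
Compatibility — the beam at C must follow the support down by 0.005 m: δ_0 − R_C·δ_{CC} = 0.005, so R_C = (1.8404 − 0.005)/0.011443 = 160.4 kN.

R_C = 160.4 kN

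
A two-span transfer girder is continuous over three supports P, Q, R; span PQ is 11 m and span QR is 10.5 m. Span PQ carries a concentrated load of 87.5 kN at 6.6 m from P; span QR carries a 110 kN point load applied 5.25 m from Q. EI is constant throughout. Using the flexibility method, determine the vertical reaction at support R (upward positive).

R_R = 35.92 kN

Take M_Q as the redundant. Released structure: two simple spans PQ and QR with a hinge at Q.
Rotations at Q on the released spans (each span's end-slope, ×1/EI):
  span PQ: point load 87.5 at a = 6.6: Pab(L + a)/(6LEI) = 677.6/EI
  span QR: point load 110 at a = 5.25: Pab(L + b)/(6LEI) = 758/EI
  relative rotation θ_0 = (677.6 + 758)/EI = 1436/EI
A unit hogging moment at Q produces rotation L₁/(3EI) + L₂/(3EI) = 7.167/EI.
Compatibility: M_Q·(L₁+L₂)/(3EI) = θ_0, giving M_Q = 200.3 kN·m (hogging).
Span QR, ΣM about R: R_Q^{QR}·10.5 = 577.5 + 200.3, so R_Q^{QR} = 74.08 kN and R_R = 110 − 74.08 = 35.92 kN.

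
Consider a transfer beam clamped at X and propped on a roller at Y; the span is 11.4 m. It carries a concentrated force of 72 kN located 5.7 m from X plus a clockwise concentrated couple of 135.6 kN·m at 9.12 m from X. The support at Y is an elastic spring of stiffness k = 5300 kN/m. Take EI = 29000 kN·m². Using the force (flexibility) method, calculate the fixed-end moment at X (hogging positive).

Release the roller at Y. Primary structure: cantilever fixed at X.
Downward deflection at the released point Y due to the loads:
  point load 72 at a = 5.7: Pa²(3L − a)/(6EI) = 11112/EI
  clockwise couple 135.6 at a = 9.12: M₀a(2L − a)/(2EI) = 8459/EI
  δ_0 = 19570/EI
Tip deflection under a unit load at Y: L³/(3EI) = 493.8/EI.
With EI = 29000 kN·m²: δ_0 = 0.67484 m and δ_{YY} = 0.017029 m/kN.
Compatibility — the spring shortens by R_Y/k under the reaction it provides: δ_0 − R_Y·δ_{YY} = R_Y/k. With 1/k = 0.000189 m/kN, R_Y = δ_0 / (δ_{YY} + 1/k) = 0.67484 / (0.017029 + 0.000189) = 39.19 kN.
Moment equilibrium about X: M_X = Σ(load moments about X) − R_Y·L = 546 − 39.19×11.4 = 99.19 kN·m.

M_X = 99.19 kN·m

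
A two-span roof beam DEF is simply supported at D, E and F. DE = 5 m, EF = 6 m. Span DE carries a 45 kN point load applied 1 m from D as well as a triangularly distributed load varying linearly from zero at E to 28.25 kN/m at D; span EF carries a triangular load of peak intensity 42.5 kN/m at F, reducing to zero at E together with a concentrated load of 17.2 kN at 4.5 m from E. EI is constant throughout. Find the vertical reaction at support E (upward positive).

Release continuity at E by inserting a hinge; the redundant is the internal moment M_E. The primary structure is two simply-supported spans DE and EF.
Discontinuity in slope at E on the released structure — sum the simple-span end rotations:
  span DE: point load 45 at a = 1: Pab(L + a)/(6LEI) = 36/EI
  span DE: triangular load, peak 28.25: 7w₀L³/(360EI) = 68.66/EI
  span EF: triangular load, peak 42.5: 7w₀L³/(360EI) = 178.5/EI
  span EF: point load 17.2 at a = 4.5: Pab(L + b)/(6LEI) = 24.19/EI
  relative rotation θ_0 = (104.7 + 202.7)/EI = 307.4/EI
A unit hogging moment at E produces rotation L₁/(3EI) + L₂/(3EI) = 3.667/EI.
Slope continuity at E: θ_0 = M_E·3.667/EI, so M_E = 307.4/3.667 = 83.82 kN·m (hogging).
Span DE, ΣM about D with M_E applied at E: R_E^{DE}·5 = 162.7 + 83.82, so R_E^{DE} = 49.31 kN and R_D = 115.6 − 49.31 = 66.32 kN.
Span EF, ΣM about F: R_E^{EF}·6 = 280.8 + 83.82, so R_E^{EF} = 60.77 kN and R_F = 144.7 − 60.77 = 83.93 kN.
R_E = 49.31 + 60.77 = 110.1 kN.

R_E = 110.1 kN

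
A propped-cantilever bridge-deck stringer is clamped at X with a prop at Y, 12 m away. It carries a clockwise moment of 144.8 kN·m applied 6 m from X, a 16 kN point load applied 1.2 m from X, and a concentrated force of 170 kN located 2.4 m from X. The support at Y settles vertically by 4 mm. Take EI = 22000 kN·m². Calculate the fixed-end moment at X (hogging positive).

Choose R_Y as the redundant. The primary structure is the cantilever fixed at X.
Free-end deflection of the primary structure under the applied loading (downward +):
  clockwise couple 144.8 at a = 6: M₀a(2L − a)/(2EI) = 7819/EI
  point load 16 at a = 1.2: Pa²(3L − a)/(6EI) = 133.6/EI
  point load 170 at a = 2.4: Pa²(3L − a)/(6EI) = 5484/EI
  δ_0 = 13436/EI
Flexibility coefficient — unit upward force at Y: δ_{YY} = L³/(3EI) = 576/EI.
With EI = 22000 kN·m²: δ_0 = 0.61074 m and δ_{YY} = 0.026182 m/kN.
Compatibility — the beam at Y must follow the support down by 0.004 m: δ_0 − R_Y·δ_{YY} = 0.004, so R_Y = (0.61074 − 0.004)/0.026182 = 23.17 kN.
Moment equilibrium about X: M_X = Σ(load moments about X) − R_Y·L = 572 − 23.17×12 = 293.9 kN·m.

M_X = 293.9 kN·m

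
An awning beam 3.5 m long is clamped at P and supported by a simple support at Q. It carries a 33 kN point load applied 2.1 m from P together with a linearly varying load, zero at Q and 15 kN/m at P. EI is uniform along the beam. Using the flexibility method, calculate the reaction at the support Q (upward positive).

R_Q = 19.51 kN

Remove the prop at Q; the released (primary) structure is a cantilever built in at P.
Free-end deflection of the primary structure under the applied loading (downward +):
  point load 33 at a = 2.1: Pa²(3L − a)/(6EI) = 203.7/EI
  triangular load, peak 15 at the fixed end: w₀L⁴/(30EI) = 75.03/EI
  δ_0 = 278.8/EI
Flexibility coefficient — unit upward force at Q: δ_{QQ} = L³/(3EI) = 14.29/EI.
The prop prevents deflection at Q: R_Q = δ_0/δ_{QQ} = 278.8/14.29 = 19.51 kN.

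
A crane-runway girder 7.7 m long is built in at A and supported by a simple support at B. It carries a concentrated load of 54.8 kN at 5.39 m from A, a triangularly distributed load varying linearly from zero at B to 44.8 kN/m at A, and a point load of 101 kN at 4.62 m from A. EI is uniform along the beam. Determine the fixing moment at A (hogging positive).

M_A = 365.3 kN·m

Take the reaction at B as the redundant and release it; the primary structure is a cantilever fixed at A.
Deflection at B on the released cantilever, summing each load's contribution:
  point load 54.8 at a = 5.39: Pa²(3L − a)/(6EI) = 4699/EI
  triangular load, peak 44.8 at the fixed end: w₀L⁴/(30EI) = 5250/EI
  point load 101 at a = 4.62: Pa²(3L − a)/(6EI) = 6640/EI
  δ_0 = 16589/EI
Flexibility coefficient — unit upward force at B: δ_{BB} = L³/(3EI) = 152.2/EI.
The prop prevents deflection at B: R_B = δ_0/δ_{BB} = 16589/152.2 = 109 kN.
Moment equilibrium about A: M_A = Σ(load moments about A) − R_B·L = 1205 − 109×7.7 = 365.3 kN·m.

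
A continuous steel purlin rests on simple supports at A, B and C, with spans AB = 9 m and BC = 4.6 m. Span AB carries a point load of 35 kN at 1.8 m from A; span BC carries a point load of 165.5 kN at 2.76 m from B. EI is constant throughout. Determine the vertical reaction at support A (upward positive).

Release continuity at B by inserting a hinge; the redundant is the internal moment M_B. The primary structure is two simply-supported spans AB and BC.
Rotations at B on the released spans (each span's end-slope, ×1/EI):
  span AB: point load 35 at a = 1.8: Pab(L + a)/(6LEI) = 90.72/EI
  span BC: point load 165.5 at a = 2.76: Pab(L + b)/(6LEI) = 196.1/EI
  relative rotation θ_0 = (90.72 + 196.1)/EI = 286.8/EI
A unit hogging moment at B produces rotation L₁/(3EI) + L₂/(3EI) = 4.533/EI.
Compatibility: M_B·(L₁+L₂)/(3EI) = θ_0, giving M_B = 63.27 kN·m (hogging).
Span AB, ΣM about A with M_B applied at B: R_B^{AB}·9 = 63 + 63.27, so R_B^{AB} = 14.03 kN and R_A = 35 − 14.03 = 20.97 kN.

R_A = 20.97 kN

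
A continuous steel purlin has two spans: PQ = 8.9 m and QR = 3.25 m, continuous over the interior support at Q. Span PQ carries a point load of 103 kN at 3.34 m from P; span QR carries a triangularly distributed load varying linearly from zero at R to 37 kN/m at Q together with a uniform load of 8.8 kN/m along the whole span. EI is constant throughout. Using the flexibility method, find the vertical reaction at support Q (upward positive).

Insert a hinge at Q; M_Q is the redundant, and each span becomes simply supported.
Discontinuity in slope at Q on the released structure — sum the simple-span end rotations:
  span PQ: point load 103 at a = 3.34: Pab(L + a)/(6LEI) = 438.4/EI
  span QR: triangular load, peak 37: w₀L³/(45EI) = 28.23/EI
  span QR: UDL 8.8: wL³/(24EI) = 12.59/EI
  relative rotation θ_0 = (438.4 + 40.81)/EI = 479.2/EI
A unit hogging moment at Q produces rotation L₁/(3EI) + L₂/(3EI) = 4.05/EI.
Slope continuity at Q: θ_0 = M_Q·4.05/EI, so M_Q = 479.2/4.05 = 118.3 kN·m (hogging).
Span PQ, ΣM about P with M_Q applied at Q: R_Q^{PQ}·8.9 = 344 + 118.3, so R_Q^{PQ} = 51.95 kN and R_P = 103 − 51.95 = 51.05 kN.
Span QR, ΣM about R: R_Q^{QR}·3.25 = 176.7 + 118.3, so R_Q^{QR} = 90.79 kN and R_R = 88.72 − 90.79 = -2.068 kN.
R_Q = 51.95 + 90.79 = 142.7 kN.

R_Q = 142.7 kN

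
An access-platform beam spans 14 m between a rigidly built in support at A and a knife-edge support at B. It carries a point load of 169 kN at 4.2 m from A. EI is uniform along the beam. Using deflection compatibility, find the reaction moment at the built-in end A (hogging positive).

M_A = 422.3 kN·m

Release the roller at B. Primary structure: cantilever fixed at A.
Primary-structure tip deflection at B by superposition:
  point load 169 at a = 4.2: Pa²(3L − a)/(6EI) = 18781/EI
Tip deflection under a unit load at B: L³/(3EI) = 914.7/EI.
The prop prevents deflection at B: R_B = δ_0/δ_{BB} = 18781/914.7 = 20.53 kN.
Moment equilibrium about A: M_A = Σ(load moments about A) − R_B·L = 709.8 − 20.53×14 = 422.3 kN·m.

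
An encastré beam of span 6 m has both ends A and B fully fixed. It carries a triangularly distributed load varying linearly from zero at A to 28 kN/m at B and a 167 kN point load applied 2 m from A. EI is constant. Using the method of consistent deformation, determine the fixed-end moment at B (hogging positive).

Release both end moments; the primary structure is a simply-supported span AB with redundants M_A and M_B.
Simple-span end rotations at A and B under the given loads:
  at A: triangular load, peak 28: 7w₀L³/(360EI) = 117.6/EI
  at B: triangular load, peak 28: w₀L³/(45EI) = 134.4/EI
  at A: point load 167 at a = 2: Pab(L + b)/(6LEI) = 371.1/EI
  at B: point load 167 at a = 2: Pab(L + a)/(6LEI) = 296.9/EI
  θ_A0 = 488.7/EI,  θ_B0 = 431.3/EI
Flexibility coefficients: a unit moment at one end gives L/(3EI) there and L/(6EI) at the far end, so f₁₁ = f₂₂ = 2/EI and f₁₂ = f₂₁ = 1/EI.
Compatibility — zero rotation at each built-in end:
  2 M_A + 1 M_B = 488.7
  1 M_A + 2 M_B = 431.3
Solving the pair gives M_A = 182 kN·m and M_B = 124.6 kN·m (hogging).

M_B = 124.6 kN·m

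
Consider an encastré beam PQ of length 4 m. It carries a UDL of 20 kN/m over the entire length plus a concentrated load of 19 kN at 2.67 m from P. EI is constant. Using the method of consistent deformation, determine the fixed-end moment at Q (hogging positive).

M_Q = 37.93 kN·m

Take the two fixed-end moments M_P, M_Q as redundants; the released structure is the simple span PQ.
End rotations of the released simple span under the applied load (×1/EI):
  at P: UDL 20: wL³/(24EI) = 53.33/EI
  at Q: UDL 20: wL³/(24EI) = 53.33/EI
  at P: point load 19 at a = 2.67: Pab(L + b)/(6LEI) = 14.98/EI
  at Q: point load 19 at a = 2.67: Pab(L + a)/(6LEI) = 18.75/EI
  θ_P0 = 68.32/EI,  θ_Q0 = 72.08/EI
Flexibility coefficients: a unit moment at one end gives L/(3EI) there and L/(6EI) at the far end, so f₁₁ = f₂₂ = 1.333/EI and f₁₂ = f₂₁ = 0.6667/EI.
Compatibility — zero rotation at each built-in end:
  1.333 M_P + 0.6667 M_Q = 68.32
  0.6667 M_P + 1.333 M_Q = 72.08
Solving the pair gives M_P = 32.28 kN·m and M_Q = 37.93 kN·m (hogging).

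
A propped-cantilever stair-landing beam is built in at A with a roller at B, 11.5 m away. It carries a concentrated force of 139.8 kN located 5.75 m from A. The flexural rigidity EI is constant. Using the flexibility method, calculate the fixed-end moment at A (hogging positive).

Remove the prop at B; the released (primary) structure is a cantilever built in at A.
Downward deflection at the released point B due to the loads:
  point load 139.8 at a = 5.75: Pa²(3L − a)/(6EI) = 22148/EI
Flexibility coefficient — unit upward force at B: δ_{BB} = L³/(3EI) = 507/EI.
The prop prevents deflection at B: R_B = δ_0/δ_{BB} = 22148/507 = 43.69 kN.
Moment equilibrium about A: M_A = Σ(load moments about A) − R_B·L = 803.9 − 43.69×11.5 = 301.4 kN·m.

M_A = 301.4 kN·m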